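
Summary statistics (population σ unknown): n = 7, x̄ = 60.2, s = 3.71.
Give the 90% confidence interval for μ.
(57.48, 62.92)

t-interval (σ unknown):
df = n - 1 = 6
t* = 1.943 for 90% confidence

Margin of error = t* · s/√n = 1.943 · 3.71/√7 = 2.72

CI: (57.48, 62.92)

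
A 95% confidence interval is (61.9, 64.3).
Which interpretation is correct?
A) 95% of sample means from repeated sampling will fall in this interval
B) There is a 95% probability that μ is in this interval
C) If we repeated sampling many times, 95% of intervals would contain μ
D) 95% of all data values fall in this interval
C

A) Wrong — coverage applies to intervals containing μ, not to future x̄ values.
B) Wrong — μ is fixed; the randomness lives in the interval, not in μ.
C) Correct — this is the frequentist long-run coverage interpretation.
D) Wrong — a CI is about the parameter μ, not individual data values.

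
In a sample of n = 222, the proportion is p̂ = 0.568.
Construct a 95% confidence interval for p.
(0.503, 0.633)

Proportion CI:
SE = √(p̂(1-p̂)/n) = √(0.568 · 0.432 / 222) = 0.03325

z* = 1.960
Margin = z* · SE = 1.960 · 0.03325 = 0.0652

CI: 0.568 ± 0.0652 = (0.503, 0.633)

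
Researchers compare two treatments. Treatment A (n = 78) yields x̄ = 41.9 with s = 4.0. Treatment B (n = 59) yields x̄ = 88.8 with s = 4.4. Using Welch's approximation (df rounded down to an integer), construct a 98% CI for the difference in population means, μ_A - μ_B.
(-48.62, -45.18)

Difference: x̄₁ - x̄₂ = -46.90
SE = √(s₁²/n₁ + s₂²/n₂) = √(4.0²/78 + 4.4²/59) = 0.7302
df = 118.34 → 118 (Welch–Satterthwaite, rounded down)
t* = 2.358

CI: -46.90 ± 2.358 · 0.7302 = -46.90 ± 1.72 = (-48.62, -45.18)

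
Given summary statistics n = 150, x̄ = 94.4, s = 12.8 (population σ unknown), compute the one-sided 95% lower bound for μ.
μ ≥ 92.67

Lower bound (one-sided):
t* = 1.655 (one-sided for 95%)
Lower bound = x̄ - t* · s/√n = 94.4 - 1.655 · 12.8/√150 = 92.67

We are 95% confident that μ ≥ 92.67.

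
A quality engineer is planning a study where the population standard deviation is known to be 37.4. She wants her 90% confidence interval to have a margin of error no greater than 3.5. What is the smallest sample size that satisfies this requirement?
n ≥ 309

For margin E ≤ 3.5:
n ≥ (z* · σ / E)²
n ≥ (1.645 · 37.4 / 3.5)²
n ≥ 308.99

Minimum n = 309 (rounding up)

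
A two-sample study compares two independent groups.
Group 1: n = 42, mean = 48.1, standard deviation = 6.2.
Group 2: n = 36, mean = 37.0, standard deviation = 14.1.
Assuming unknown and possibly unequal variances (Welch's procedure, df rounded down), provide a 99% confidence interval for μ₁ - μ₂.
(4.28, 17.92)

Difference: x̄₁ - x̄₂ = 11.10
SE = √(s₁²/n₁ + s₂²/n₂) = √(6.2²/42 + 14.1²/36) = 2.5373
df = 46.47 → 46 (Welch–Satterthwaite, rounded down)
t* = 2.687

CI: 11.10 ± 2.687 · 2.5373 = 11.10 ± 6.82 = (4.28, 17.92)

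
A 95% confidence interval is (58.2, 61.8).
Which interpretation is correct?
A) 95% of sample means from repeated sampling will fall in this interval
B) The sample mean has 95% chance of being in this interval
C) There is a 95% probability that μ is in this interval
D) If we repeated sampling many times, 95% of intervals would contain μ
D

A) Wrong — coverage applies to intervals containing μ, not to future x̄ values.
B) Wrong — x̄ is observed and sits in the interval by construction.
C) Wrong — μ is fixed; the randomness lives in the interval, not in μ.
D) Correct — this is the frequentist long-run coverage interpretation.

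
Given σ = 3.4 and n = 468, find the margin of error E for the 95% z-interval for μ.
Margin of error = 0.31

Margin of error = z* · σ/√n
= 1.960 · 3.4/√468
= 1.960 · 3.4/21.6333
= 0.31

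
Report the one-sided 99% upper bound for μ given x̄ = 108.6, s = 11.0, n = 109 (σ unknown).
μ ≤ 111.09

Upper bound (one-sided):
t* = 2.361 (one-sided for 99%)
Upper bound = x̄ + t* · s/√n = 108.6 + 2.361 · 11.0/√109 = 111.09

We are 99% confident that μ ≤ 111.09.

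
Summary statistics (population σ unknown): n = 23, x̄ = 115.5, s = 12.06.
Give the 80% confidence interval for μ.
(112.18, 118.82)

t-interval (σ unknown):
df = n - 1 = 22
t* = 1.321 for 80% confidence

Margin of error = t* · s/√n = 1.321 · 12.06/√23 = 3.32

CI: (112.18, 118.82)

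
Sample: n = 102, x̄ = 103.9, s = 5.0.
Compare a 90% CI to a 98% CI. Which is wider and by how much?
98% CI is wider by 0.70

df = 101
90% CI: t* = 1.660, (103.08, 104.72), width = 2 · t* · s/√n = 1.64
98% CI: t* = 2.364, (102.73, 105.07), width = 2 · t* · s/√n = 2.34

The 98% CI is wider by 2.34 - 1.64 = 0.70.
Higher confidence requires a wider interval.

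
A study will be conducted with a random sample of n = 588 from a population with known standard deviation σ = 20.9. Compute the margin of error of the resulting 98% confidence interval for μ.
Margin of error = 2.00

Margin of error = z* · σ/√n
= 2.326 · 20.9/√588
= 2.326 · 20.9/24.2487
= 2.00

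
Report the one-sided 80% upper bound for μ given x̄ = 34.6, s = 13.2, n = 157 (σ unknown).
μ ≤ 35.49

Upper bound (one-sided):
t* = 0.844 (one-sided for 80%)
Upper bound = x̄ + t* · s/√n = 34.6 + 0.844 · 13.2/√157 = 35.49

We are 80% confident that μ ≤ 35.49.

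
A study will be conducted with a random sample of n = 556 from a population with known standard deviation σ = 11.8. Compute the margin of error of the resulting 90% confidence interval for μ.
Margin of error = 0.82

Margin of error = z* · σ/√n
= 1.645 · 11.8/√556
= 1.645 · 11.8/23.5797
= 0.82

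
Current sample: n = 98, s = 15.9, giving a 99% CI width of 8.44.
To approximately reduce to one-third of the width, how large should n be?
n ≈ 882

CI width ∝ 1/√n
To reduce width by factor 3, need √n to grow by 3 → need 3² = 9 times as many samples.

Current: n = 98, width = 8.44
New: n = 882, width ≈ 2.76

Width reduced by factor of 8.44/2.76 = 3.06.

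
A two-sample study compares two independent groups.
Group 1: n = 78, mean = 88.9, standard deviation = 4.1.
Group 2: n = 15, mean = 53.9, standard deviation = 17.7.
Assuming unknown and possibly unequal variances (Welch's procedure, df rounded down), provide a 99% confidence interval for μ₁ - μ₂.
(21.32, 48.68)

Difference: x̄₁ - x̄₂ = 35.00
SE = √(s₁²/n₁ + s₂²/n₂) = √(4.1²/78 + 17.7²/15) = 4.5936
df = 14.29 → 14 (Welch–Satterthwaite, rounded down)
t* = 2.977

CI: 35.00 ± 2.977 · 4.5936 = 35.00 ± 13.68 = (21.32, 48.68)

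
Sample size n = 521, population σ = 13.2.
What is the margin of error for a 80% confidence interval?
Margin of error = 0.74

Margin of error = z* · σ/√n
= 1.282 · 13.2/√521
= 1.282 · 13.2/22.8254
= 0.74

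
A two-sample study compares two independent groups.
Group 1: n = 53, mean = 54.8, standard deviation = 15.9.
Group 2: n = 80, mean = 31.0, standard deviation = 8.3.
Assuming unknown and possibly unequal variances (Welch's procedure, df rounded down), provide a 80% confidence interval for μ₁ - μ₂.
(20.73, 26.87)

Difference: x̄₁ - x̄₂ = 23.80
SE = √(s₁²/n₁ + s₂²/n₂) = √(15.9²/53 + 8.3²/80) = 2.3730
df = 70.95 → 70 (Welch–Satterthwaite, rounded down)
t* = 1.294

CI: 23.80 ± 1.294 · 2.3730 = 23.80 ± 3.07 = (20.73, 26.87)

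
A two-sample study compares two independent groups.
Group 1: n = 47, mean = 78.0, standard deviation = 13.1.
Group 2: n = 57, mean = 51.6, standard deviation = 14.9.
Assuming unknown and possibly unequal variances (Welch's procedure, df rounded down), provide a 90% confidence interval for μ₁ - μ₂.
(21.84, 30.96)

Difference: x̄₁ - x̄₂ = 26.40
SE = √(s₁²/n₁ + s₂²/n₂) = √(13.1²/47 + 14.9²/57) = 2.7470
df = 101.56 → 101 (Welch–Satterthwaite, rounded down)
t* = 1.660

CI: 26.40 ± 1.660 · 2.7470 = 26.40 ± 4.56 = (21.84, 30.96)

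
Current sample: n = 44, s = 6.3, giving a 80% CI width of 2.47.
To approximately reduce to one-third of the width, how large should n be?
n ≈ 396

CI width ∝ 1/√n
To reduce width by factor 3, need √n to grow by 3 → need 3² = 9 times as many samples.

Current: n = 44, width = 2.47
New: n = 396, width ≈ 0.81

Width reduced by factor of 2.47/0.81 = 3.05.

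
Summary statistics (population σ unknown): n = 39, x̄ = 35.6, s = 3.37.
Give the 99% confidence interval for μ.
(34.14, 37.06)

t-interval (σ unknown):
df = n - 1 = 38
t* = 2.712 for 99% confidence

Margin of error = t* · s/√n = 2.712 · 3.37/√39 = 1.46

CI: (34.14, 37.06)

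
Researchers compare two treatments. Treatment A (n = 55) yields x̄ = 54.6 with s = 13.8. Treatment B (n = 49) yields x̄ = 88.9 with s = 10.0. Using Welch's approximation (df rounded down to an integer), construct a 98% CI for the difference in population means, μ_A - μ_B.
(-39.85, -28.75)

Difference: x̄₁ - x̄₂ = -34.30
SE = √(s₁²/n₁ + s₂²/n₂) = √(13.8²/55 + 10.0²/49) = 2.3459
df = 98.08 → 98 (Welch–Satterthwaite, rounded down)
t* = 2.365

CI: -34.30 ± 2.365 · 2.3459 = -34.30 ± 5.55 = (-39.85, -28.75)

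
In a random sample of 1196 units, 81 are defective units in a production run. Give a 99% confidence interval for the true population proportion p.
(0.049, 0.086)

Proportion CI:
p̂ = 81/1196 = 0.06773
SE = √(p̂(1-p̂)/n) = √(0.06773 · 0.93227 / 1196) = 0.00727

z* = 2.576
Margin = z* · SE = 2.576 · 0.00727 = 0.0187

CI: 0.06773 ± 0.0187 = (0.049, 0.086)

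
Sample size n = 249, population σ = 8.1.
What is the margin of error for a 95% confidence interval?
Margin of error = 1.01

Margin of error = z* · σ/√n
= 1.960 · 8.1/√249
= 1.960 · 8.1/15.7797
= 1.01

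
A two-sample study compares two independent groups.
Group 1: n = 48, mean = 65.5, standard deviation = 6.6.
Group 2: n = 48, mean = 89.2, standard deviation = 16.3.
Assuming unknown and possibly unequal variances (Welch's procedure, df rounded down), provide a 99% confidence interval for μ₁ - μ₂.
(-30.44, -16.96)

Difference: x̄₁ - x̄₂ = -23.70
SE = √(s₁²/n₁ + s₂²/n₂) = √(6.6²/48 + 16.3²/48) = 2.5382
df = 62.01 → 62 (Welch–Satterthwaite, rounded down)
t* = 2.657

CI: -23.70 ± 2.657 · 2.5382 = -23.70 ± 6.74 = (-30.44, -16.96)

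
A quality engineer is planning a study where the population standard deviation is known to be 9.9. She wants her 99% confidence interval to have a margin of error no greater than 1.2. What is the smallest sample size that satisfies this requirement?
n ≥ 452

For margin E ≤ 1.2:
n ≥ (z* · σ / E)²
n ≥ (2.576 · 9.9 / 1.2)²
n ≥ 451.65

Minimum n = 452 (rounding up)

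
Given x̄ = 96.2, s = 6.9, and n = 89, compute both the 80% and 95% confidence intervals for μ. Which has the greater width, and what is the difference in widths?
95% CI is wider by 1.02

df = 88
80% CI: t* = 1.291, (95.26, 97.14), width = 2 · t* · s/√n = 1.89
95% CI: t* = 1.987, (94.75, 97.65), width = 2 · t* · s/√n = 2.91

The 95% CI is wider by 2.91 - 1.89 = 1.02.
Higher confidence requires a wider interval.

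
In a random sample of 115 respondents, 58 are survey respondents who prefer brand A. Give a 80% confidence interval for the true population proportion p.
(0.445, 0.564)

Proportion CI:
p̂ = 58/115 = 0.50435
SE = √(p̂(1-p̂)/n) = √(0.50435 · 0.49565 / 115) = 0.04662

z* = 1.282
Margin = z* · SE = 1.282 · 0.04662 = 0.0598

CI: 0.50435 ± 0.0598 = (0.445, 0.564)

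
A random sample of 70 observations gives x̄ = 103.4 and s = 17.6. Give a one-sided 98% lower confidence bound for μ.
μ ≥ 99.00

Lower bound (one-sided):
t* = 2.093 (one-sided for 98%)
Lower bound = x̄ - t* · s/√n = 103.4 - 2.093 · 17.6/√70 = 99.00

We are 98% confident that μ ≥ 99.00.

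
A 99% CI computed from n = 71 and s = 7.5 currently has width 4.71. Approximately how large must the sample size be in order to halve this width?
n ≈ 284

CI width ∝ 1/√n
To reduce width by factor 2, need √n to grow by 2 → need 2² = 4 times as many samples.

Current: n = 71, width = 4.71
New: n = 284, width ≈ 2.31

Width reduced by factor of 4.71/2.31 = 2.04.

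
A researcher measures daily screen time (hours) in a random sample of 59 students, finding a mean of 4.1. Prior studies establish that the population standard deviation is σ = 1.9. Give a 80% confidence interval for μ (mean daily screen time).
(3.78, 4.42)

z-interval (σ known):
z* = 1.282 for 80% confidence

Margin of error = z* · σ/√n = 1.282 · 1.9/√59 = 0.32

CI: (4.1 - 0.32, 4.1 + 0.32) = (3.78, 4.42)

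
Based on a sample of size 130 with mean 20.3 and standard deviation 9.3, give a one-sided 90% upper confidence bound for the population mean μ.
μ ≤ 21.35

Upper bound (one-sided):
t* = 1.288 (one-sided for 90%)
Upper bound = x̄ + t* · s/√n = 20.3 + 1.288 · 9.3/√130 = 21.35

We are 90% confident that μ ≤ 21.35.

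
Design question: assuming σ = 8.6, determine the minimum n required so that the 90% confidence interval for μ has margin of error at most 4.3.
n ≥ 11

For margin E ≤ 4.3:
n ≥ (z* · σ / E)²
n ≥ (1.645 · 8.6 / 4.3)²
n ≥ 10.82

Minimum n = 11 (rounding up)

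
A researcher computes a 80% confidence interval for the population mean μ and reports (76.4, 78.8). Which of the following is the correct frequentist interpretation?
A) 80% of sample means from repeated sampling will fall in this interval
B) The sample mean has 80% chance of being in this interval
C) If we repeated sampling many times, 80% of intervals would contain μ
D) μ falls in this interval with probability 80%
C

A) Wrong — coverage applies to intervals containing μ, not to future x̄ values.
B) Wrong — x̄ is observed and sits in the interval by construction.
C) Correct — this is the frequentist long-run coverage interpretation.
D) Wrong — μ is fixed; the randomness lives in the interval, not in μ.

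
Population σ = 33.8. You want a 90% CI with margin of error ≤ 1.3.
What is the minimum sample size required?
n ≥ 1830

For margin E ≤ 1.3:
n ≥ (z* · σ / E)²
n ≥ (1.645 · 33.8 / 1.3)²
n ≥ 1829.27

Minimum n = 1830 (rounding up)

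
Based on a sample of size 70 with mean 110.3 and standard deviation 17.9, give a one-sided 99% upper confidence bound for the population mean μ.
μ ≤ 115.40

Upper bound (one-sided):
t* = 2.382 (one-sided for 99%)
Upper bound = x̄ + t* · s/√n = 110.3 + 2.382 · 17.9/√70 = 115.40

We are 99% confident that μ ≤ 115.40.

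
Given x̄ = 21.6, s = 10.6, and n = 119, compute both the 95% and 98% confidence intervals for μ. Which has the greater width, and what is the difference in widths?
98% CI is wider by 0.73

df = 118
95% CI: t* = 1.980, (19.68, 23.52), width = 2 · t* · s/√n = 3.85
98% CI: t* = 2.358, (19.31, 23.89), width = 2 · t* · s/√n = 4.58

The 98% CI is wider by 4.58 - 3.85 = 0.73.
Higher confidence requires a wider interval.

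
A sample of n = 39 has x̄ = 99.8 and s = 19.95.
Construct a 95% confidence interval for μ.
(93.33, 106.27)

t-interval (σ unknown):
df = n - 1 = 38
t* = 2.024 for 95% confidence

Margin of error = t* · s/√n = 2.024 · 19.95/√39 = 6.47

CI: (93.33, 106.27)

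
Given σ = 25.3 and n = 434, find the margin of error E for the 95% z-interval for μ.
Margin of error = 2.38

Margin of error = z* · σ/√n
= 1.960 · 25.3/√434
= 1.960 · 25.3/20.8327
= 2.38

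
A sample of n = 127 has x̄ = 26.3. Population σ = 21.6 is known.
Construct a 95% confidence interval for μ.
(22.54, 30.06)

z-interval (σ known):
z* = 1.960 for 95% confidence

Margin of error = z* · σ/√n = 1.960 · 21.6/√127 = 3.76

CI: (26.3 - 3.76, 26.3 + 3.76) = (22.54, 30.06)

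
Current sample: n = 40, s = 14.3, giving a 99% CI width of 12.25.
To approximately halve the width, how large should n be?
n ≈ 160

CI width ∝ 1/√n
To reduce width by factor 2, need √n to grow by 2 → need 2² = 4 times as many samples.

Current: n = 40, width = 12.25
New: n = 160, width ≈ 5.89

Width reduced by factor of 12.25/5.89 = 2.08.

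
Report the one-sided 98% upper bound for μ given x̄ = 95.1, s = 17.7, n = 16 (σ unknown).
μ ≤ 105.05

Upper bound (one-sided):
t* = 2.249 (one-sided for 98%)
Upper bound = x̄ + t* · s/√n = 95.1 + 2.249 · 17.7/√16 = 105.05

We are 98% confident that μ ≤ 105.05.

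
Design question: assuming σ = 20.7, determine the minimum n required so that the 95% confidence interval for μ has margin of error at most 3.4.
n ≥ 143

For margin E ≤ 3.4:
n ≥ (z* · σ / E)²
n ≥ (1.960 · 20.7 / 3.4)²
n ≥ 142.40

Minimum n = 143 (rounding up)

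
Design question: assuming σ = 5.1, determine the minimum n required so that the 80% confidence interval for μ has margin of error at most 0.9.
n ≥ 53

For margin E ≤ 0.9:
n ≥ (z* · σ / E)²
n ≥ (1.282 · 5.1 / 0.9)²
n ≥ 52.78

Minimum n = 53 (rounding up)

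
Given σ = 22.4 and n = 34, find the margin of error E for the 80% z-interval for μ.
Margin of error = 4.92

Margin of error = z* · σ/√n
= 1.282 · 22.4/√34
= 1.282 · 22.4/5.8310
= 4.92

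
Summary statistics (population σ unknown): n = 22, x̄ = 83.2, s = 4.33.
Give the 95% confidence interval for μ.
(81.28, 85.12)

t-interval (σ unknown):
df = n - 1 = 21
t* = 2.080 for 95% confidence

Margin of error = t* · s/√n = 2.080 · 4.33/√22 = 1.92

CI: (81.28, 85.12)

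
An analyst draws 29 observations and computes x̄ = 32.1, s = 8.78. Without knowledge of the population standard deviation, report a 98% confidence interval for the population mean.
(28.08, 36.12)

t-interval (σ unknown):
df = n - 1 = 28
t* = 2.467 for 98% confidence

Margin of error = t* · s/√n = 2.467 · 8.78/√29 = 4.02

CI: (28.08, 36.12)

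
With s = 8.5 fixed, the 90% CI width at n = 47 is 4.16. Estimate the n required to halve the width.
n ≈ 188

CI width ∝ 1/√n
To reduce width by factor 2, need √n to grow by 2 → need 2² = 4 times as many samples.

Current: n = 47, width = 4.16
New: n = 188, width ≈ 2.05

Width reduced by factor of 4.16/2.05 = 2.03.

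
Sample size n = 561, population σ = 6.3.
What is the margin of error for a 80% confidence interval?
Margin of error = 0.34

Margin of error = z* · σ/√n
= 1.282 · 6.3/√561
= 1.282 · 6.3/23.6854
= 0.34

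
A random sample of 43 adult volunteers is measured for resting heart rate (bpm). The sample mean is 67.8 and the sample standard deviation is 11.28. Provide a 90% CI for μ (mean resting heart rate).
(64.91, 70.69)

t-interval (σ unknown):
df = n - 1 = 42
t* = 1.682 for 90% confidence

Margin of error = t* · s/√n = 1.682 · 11.28/√43 = 2.89

CI: (64.91, 70.69)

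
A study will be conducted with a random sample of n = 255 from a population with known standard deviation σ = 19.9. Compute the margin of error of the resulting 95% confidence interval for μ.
Margin of error = 2.44

Margin of error = z* · σ/√n
= 1.960 · 19.9/√255
= 1.960 · 19.9/15.9687
= 2.44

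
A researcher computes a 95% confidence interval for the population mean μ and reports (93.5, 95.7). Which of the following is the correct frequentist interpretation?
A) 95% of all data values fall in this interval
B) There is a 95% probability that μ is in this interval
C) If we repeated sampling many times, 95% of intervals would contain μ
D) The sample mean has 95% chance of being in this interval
C

A) Wrong — a CI is about the parameter μ, not individual data values.
B) Wrong — μ is fixed; the randomness lives in the interval, not in μ.
C) Correct — this is the frequentist long-run coverage interpretation.
D) Wrong — x̄ is observed and sits in the interval by construction.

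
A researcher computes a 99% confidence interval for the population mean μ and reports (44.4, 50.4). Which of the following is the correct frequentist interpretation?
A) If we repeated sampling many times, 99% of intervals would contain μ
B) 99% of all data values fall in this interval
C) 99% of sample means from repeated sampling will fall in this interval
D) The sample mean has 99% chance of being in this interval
A

A) Correct — this is the frequentist long-run coverage interpretation.
B) Wrong — a CI is about the parameter μ, not individual data values.
C) Wrong — coverage applies to intervals containing μ, not to future x̄ values.
D) Wrong — x̄ is observed and sits in the interval by construction.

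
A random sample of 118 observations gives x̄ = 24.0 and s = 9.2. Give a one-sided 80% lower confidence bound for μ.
μ ≥ 23.28

Lower bound (one-sided):
t* = 0.845 (one-sided for 80%)
Lower bound = x̄ - t* · s/√n = 24.0 - 0.845 · 9.2/√118 = 23.28

We are 80% confident that μ ≥ 23.28.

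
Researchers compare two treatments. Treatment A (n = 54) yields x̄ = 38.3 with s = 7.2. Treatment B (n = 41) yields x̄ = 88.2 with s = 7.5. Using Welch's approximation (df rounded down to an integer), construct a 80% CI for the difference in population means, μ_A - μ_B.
(-51.87, -47.93)

Difference: x̄₁ - x̄₂ = -49.90
SE = √(s₁²/n₁ + s₂²/n₂) = √(7.2²/54 + 7.5²/41) = 1.5271
df = 84.38 → 84 (Welch–Satterthwaite, rounded down)
t* = 1.292

CI: -49.90 ± 1.292 · 1.5271 = -49.90 ± 1.97 = (-51.87, -47.93)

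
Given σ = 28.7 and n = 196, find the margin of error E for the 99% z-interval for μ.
Margin of error = 5.28

Margin of error = z* · σ/√n
= 2.576 · 28.7/√196
= 2.576 · 28.7/14.0000
= 5.28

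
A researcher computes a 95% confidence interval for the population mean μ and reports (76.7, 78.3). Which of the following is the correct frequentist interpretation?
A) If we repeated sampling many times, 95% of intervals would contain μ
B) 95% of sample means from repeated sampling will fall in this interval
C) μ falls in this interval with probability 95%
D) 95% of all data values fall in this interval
A

A) Correct — this is the frequentist long-run coverage interpretation.
B) Wrong — coverage applies to intervals containing μ, not to future x̄ values.
C) Wrong — μ is fixed; the randomness lives in the interval, not in μ.
D) Wrong — a CI is about the parameter μ, not individual data values.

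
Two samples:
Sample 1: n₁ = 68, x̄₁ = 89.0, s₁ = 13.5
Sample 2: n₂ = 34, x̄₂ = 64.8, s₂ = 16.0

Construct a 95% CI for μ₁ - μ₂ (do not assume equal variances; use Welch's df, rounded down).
(17.80, 30.60)

Difference: x̄₁ - x̄₂ = 24.20
SE = √(s₁²/n₁ + s₂²/n₂) = √(13.5²/68 + 16.0²/34) = 3.1952
df = 57.11 → 57 (Welch–Satterthwaite, rounded down)
t* = 2.002

CI: 24.20 ± 2.002 · 3.1952 = 24.20 ± 6.40 = (17.80, 30.60)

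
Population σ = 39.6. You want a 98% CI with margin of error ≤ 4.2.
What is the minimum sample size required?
n ≥ 481

For margin E ≤ 4.2:
n ≥ (z* · σ / E)²
n ≥ (2.326 · 39.6 / 4.2)²
n ≥ 480.96

Minimum n = 481 (rounding up)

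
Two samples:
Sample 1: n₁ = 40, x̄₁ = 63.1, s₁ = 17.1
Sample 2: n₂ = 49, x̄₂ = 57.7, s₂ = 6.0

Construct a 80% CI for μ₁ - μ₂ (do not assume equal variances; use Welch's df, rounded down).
(1.71, 9.09)

Difference: x̄₁ - x̄₂ = 5.40
SE = √(s₁²/n₁ + s₂²/n₂) = √(17.1²/40 + 6.0²/49) = 2.8364
df = 46.85 → 46 (Welch–Satterthwaite, rounded down)
t* = 1.300

CI: 5.40 ± 1.300 · 2.8364 = 5.40 ± 3.69 = (1.71, 9.09)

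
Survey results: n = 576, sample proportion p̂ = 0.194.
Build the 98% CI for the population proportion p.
(0.156, 0.232)

Proportion CI:
SE = √(p̂(1-p̂)/n) = √(0.194 · 0.806 / 576) = 0.01648

z* = 2.326
Margin = z* · SE = 2.326 · 0.01648 = 0.0383

CI: 0.194 ± 0.0383 = (0.156, 0.232)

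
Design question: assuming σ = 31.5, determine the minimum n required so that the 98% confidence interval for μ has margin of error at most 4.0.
n ≥ 336

For margin E ≤ 4.0:
n ≥ (z* · σ / E)²
n ≥ (2.326 · 31.5 / 4.0)²
n ≥ 335.52

Minimum n = 336 (rounding up)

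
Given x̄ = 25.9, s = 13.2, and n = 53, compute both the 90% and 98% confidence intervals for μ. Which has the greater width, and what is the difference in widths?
98% CI is wider by 2.63

df = 52
90% CI: t* = 1.675, (22.86, 28.94), width = 2 · t* · s/√n = 6.07
98% CI: t* = 2.400, (21.55, 30.25), width = 2 · t* · s/√n = 8.70

The 98% CI is wider by 8.70 - 6.07 = 2.63.
Higher confidence requires a wider interval.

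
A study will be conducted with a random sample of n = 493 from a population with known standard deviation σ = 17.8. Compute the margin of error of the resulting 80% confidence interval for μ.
Margin of error = 1.03

Margin of error = z* · σ/√n
= 1.282 · 17.8/√493
= 1.282 · 17.8/22.2036
= 1.03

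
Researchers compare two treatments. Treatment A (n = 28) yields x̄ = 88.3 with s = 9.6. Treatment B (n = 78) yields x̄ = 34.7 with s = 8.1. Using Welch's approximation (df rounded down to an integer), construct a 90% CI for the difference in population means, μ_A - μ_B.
(50.18, 57.02)

Difference: x̄₁ - x̄₂ = 53.60
SE = √(s₁²/n₁ + s₂²/n₂) = √(9.6²/28 + 8.1²/78) = 2.0329
df = 41.61 → 41 (Welch–Satterthwaite, rounded down)
t* = 1.683

CI: 53.60 ± 1.683 · 2.0329 = 53.60 ± 3.42 = (50.18, 57.02)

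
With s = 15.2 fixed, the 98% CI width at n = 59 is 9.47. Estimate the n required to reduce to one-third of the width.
n ≈ 531

CI width ∝ 1/√n
To reduce width by factor 3, need √n to grow by 3 → need 3² = 9 times as many samples.

Current: n = 59, width = 9.47
New: n = 531, width ≈ 3.08

Width reduced by factor of 9.47/3.08 = 3.07.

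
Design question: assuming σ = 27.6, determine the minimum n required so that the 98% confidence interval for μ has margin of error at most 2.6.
n ≥ 610

For margin E ≤ 2.6:
n ≥ (z* · σ / E)²
n ≥ (2.326 · 27.6 / 2.6)²
n ≥ 609.66

Minimum n = 610 (rounding up)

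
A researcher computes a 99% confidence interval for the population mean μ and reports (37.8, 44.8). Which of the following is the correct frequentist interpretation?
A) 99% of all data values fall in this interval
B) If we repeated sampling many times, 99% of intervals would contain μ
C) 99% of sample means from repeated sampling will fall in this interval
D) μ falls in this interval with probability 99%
B

A) Wrong — a CI is about the parameter μ, not individual data values.
B) Correct — this is the frequentist long-run coverage interpretation.
C) Wrong — coverage applies to intervals containing μ, not to future x̄ values.
D) Wrong — μ is fixed; the randomness lives in the interval, not in μ.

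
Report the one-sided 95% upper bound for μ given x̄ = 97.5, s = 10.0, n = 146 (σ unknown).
μ ≤ 98.87

Upper bound (one-sided):
t* = 1.655 (one-sided for 95%)
Upper bound = x̄ + t* · s/√n = 97.5 + 1.655 · 10.0/√146 = 98.87

We are 95% confident that μ ≤ 98.87.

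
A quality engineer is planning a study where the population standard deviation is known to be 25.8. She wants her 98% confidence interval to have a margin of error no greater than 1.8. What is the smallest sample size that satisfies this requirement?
n ≥ 1112

For margin E ≤ 1.8:
n ≥ (z* · σ / E)²
n ≥ (2.326 · 25.8 / 1.8)²
n ≥ 1111.51

Minimum n = 1112 (rounding up)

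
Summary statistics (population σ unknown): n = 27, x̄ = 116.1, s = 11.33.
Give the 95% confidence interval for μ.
(111.62, 120.58)

t-interval (σ unknown):
df = n - 1 = 26
t* = 2.056 for 95% confidence

Margin of error = t* · s/√n = 2.056 · 11.33/√27 = 4.48

CI: (111.62, 120.58)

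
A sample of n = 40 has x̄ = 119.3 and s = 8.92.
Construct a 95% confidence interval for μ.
(116.45, 122.15)

t-interval (σ unknown):
df = n - 1 = 39
t* = 2.023 for 95% confidence

Margin of error = t* · s/√n = 2.023 · 8.92/√40 = 2.85

CI: (116.45, 122.15)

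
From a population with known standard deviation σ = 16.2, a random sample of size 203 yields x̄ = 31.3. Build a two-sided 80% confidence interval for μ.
(29.84, 32.76)

z-interval (σ known):
z* = 1.282 for 80% confidence

Margin of error = z* · σ/√n = 1.282 · 16.2/√203 = 1.46

CI: (31.3 - 1.46, 31.3 + 1.46) = (29.84, 32.76)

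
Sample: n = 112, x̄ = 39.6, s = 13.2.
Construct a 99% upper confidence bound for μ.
μ ≤ 42.54

Upper bound (one-sided):
t* = 2.360 (one-sided for 99%)
Upper bound = x̄ + t* · s/√n = 39.6 + 2.360 · 13.2/√112 = 42.54

We are 99% confident that μ ≤ 42.54.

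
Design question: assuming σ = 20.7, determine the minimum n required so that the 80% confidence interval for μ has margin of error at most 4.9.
n ≥ 30

For margin E ≤ 4.9:
n ≥ (z* · σ / E)²
n ≥ (1.282 · 20.7 / 4.9)²
n ≥ 29.33

Minimum n = 30 (rounding up)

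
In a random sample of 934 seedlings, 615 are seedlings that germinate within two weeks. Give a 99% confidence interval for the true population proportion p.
(0.618, 0.698)

Proportion CI:
p̂ = 615/934 = 0.65846
SE = √(p̂(1-p̂)/n) = √(0.65846 · 0.34154 / 934) = 0.01552

z* = 2.576
Margin = z* · SE = 2.576 · 0.01552 = 0.0400

CI: 0.65846 ± 0.0400 = (0.618, 0.698)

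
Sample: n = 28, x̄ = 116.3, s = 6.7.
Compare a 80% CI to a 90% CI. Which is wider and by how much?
90% CI is wider by 0.98

df = 27
80% CI: t* = 1.314, (114.64, 117.96), width = 2 · t* · s/√n = 3.33
90% CI: t* = 1.703, (114.14, 118.46), width = 2 · t* · s/√n = 4.31

The 90% CI is wider by 4.31 - 3.33 = 0.98.
Higher confidence requires a wider interval.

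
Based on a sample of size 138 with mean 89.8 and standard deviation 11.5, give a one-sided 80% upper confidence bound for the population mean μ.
μ ≤ 90.63

Upper bound (one-sided):
t* = 0.844 (one-sided for 80%)
Upper bound = x̄ + t* · s/√n = 89.8 + 0.844 · 11.5/√138 = 90.63

We are 80% confident that μ ≤ 90.63.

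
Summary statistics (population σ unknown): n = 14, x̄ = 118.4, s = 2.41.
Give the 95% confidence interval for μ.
(117.01, 119.79)

t-interval (σ unknown):
df = n - 1 = 13
t* = 2.160 for 95% confidence

Margin of error = t* · s/√n = 2.160 · 2.41/√14 = 1.39

CI: (117.01, 119.79)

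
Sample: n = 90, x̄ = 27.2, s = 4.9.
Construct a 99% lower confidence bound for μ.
μ ≥ 25.98

Lower bound (one-sided):
t* = 2.369 (one-sided for 99%)
Lower bound = x̄ - t* · s/√n = 27.2 - 2.369 · 4.9/√90 = 25.98

We are 99% confident that μ ≥ 25.98.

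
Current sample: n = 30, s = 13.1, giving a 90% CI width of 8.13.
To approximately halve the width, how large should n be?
n ≈ 120

CI width ∝ 1/√n
To reduce width by factor 2, need √n to grow by 2 → need 2² = 4 times as many samples.

Current: n = 30, width = 8.13
New: n = 120, width ≈ 3.97

Width reduced by factor of 8.13/3.97 = 2.05.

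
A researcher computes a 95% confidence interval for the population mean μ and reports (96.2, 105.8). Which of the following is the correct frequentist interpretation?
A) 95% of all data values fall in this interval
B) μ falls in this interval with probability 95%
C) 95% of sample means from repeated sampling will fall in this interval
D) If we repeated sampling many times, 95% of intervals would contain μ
D

A) Wrong — a CI is about the parameter μ, not individual data values.
B) Wrong — μ is fixed; the randomness lives in the interval, not in μ.
C) Wrong — coverage applies to intervals containing μ, not to future x̄ values.
D) Correct — this is the frequentist long-run coverage interpretation.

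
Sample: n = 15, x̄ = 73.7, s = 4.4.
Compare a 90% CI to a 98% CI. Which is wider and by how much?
98% CI is wider by 1.96

df = 14
90% CI: t* = 1.761, (71.70, 75.70), width = 2 · t* · s/√n = 4.00
98% CI: t* = 2.624, (70.72, 76.68), width = 2 · t* · s/√n = 5.96

The 98% CI is wider by 5.96 - 4.00 = 1.96.
Higher confidence requires a wider interval.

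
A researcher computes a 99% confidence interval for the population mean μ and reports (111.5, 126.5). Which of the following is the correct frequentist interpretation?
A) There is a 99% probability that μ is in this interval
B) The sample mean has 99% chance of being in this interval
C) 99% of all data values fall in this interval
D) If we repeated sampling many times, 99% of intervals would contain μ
D

A) Wrong — μ is fixed; the randomness lives in the interval, not in μ.
B) Wrong — x̄ is observed and sits in the interval by construction.
C) Wrong — a CI is about the parameter μ, not individual data values.
D) Correct — this is the frequentist long-run coverage interpretation.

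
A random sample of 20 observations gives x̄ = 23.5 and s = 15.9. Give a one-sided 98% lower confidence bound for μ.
μ ≥ 15.66

Lower bound (one-sided):
t* = 2.205 (one-sided for 98%)
Lower bound = x̄ - t* · s/√n = 23.5 - 2.205 · 15.9/√20 = 15.66

We are 98% confident that μ ≥ 15.66.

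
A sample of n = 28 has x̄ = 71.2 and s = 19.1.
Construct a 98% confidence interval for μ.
(62.27, 80.13)

t-interval (σ unknown):
df = n - 1 = 27
t* = 2.473 for 98% confidence

Margin of error = t* · s/√n = 2.473 · 19.1/√28 = 8.93

CI: (62.27, 80.13)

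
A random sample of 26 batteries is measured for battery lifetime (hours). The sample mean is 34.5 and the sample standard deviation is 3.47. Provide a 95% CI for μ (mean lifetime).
(33.10, 35.90)

t-interval (σ unknown):
df = n - 1 = 25
t* = 2.060 for 95% confidence

Margin of error = t* · s/√n = 2.060 · 3.47/√26 = 1.40

CI: (33.10, 35.90)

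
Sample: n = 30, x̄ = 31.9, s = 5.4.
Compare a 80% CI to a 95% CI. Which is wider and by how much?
95% CI is wider by 1.44

df = 29
80% CI: t* = 1.311, (30.61, 33.19), width = 2 · t* · s/√n = 2.59
95% CI: t* = 2.045, (29.88, 33.92), width = 2 · t* · s/√n = 4.03

The 95% CI is wider by 4.03 - 2.59 = 1.44.
Higher confidence requires a wider interval.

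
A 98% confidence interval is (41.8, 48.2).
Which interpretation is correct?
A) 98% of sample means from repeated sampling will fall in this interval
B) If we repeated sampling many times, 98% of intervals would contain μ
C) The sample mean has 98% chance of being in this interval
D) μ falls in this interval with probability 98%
B

A) Wrong — coverage applies to intervals containing μ, not to future x̄ values.
B) Correct — this is the frequentist long-run coverage interpretation.
C) Wrong — x̄ is observed and sits in the interval by construction.
D) Wrong — μ is fixed; the randomness lives in the interval, not in μ.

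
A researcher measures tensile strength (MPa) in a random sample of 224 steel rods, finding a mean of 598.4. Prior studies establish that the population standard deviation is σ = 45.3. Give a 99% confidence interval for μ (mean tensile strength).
(590.60, 606.20)

z-interval (σ known):
z* = 2.576 for 99% confidence

Margin of error = z* · σ/√n = 2.576 · 45.3/√224 = 7.80

CI: (598.4 - 7.80, 598.4 + 7.80) = (590.60, 606.20)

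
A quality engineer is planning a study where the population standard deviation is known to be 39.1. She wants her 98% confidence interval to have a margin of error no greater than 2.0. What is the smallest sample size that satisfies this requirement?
n ≥ 2068

For margin E ≤ 2.0:
n ≥ (z* · σ / E)²
n ≥ (2.326 · 39.1 / 2.0)²
n ≥ 2067.82

Minimum n = 2068 (rounding up)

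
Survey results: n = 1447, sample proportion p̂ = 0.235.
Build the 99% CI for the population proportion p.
(0.206, 0.264)

Proportion CI:
SE = √(p̂(1-p̂)/n) = √(0.235 · 0.765 / 1447) = 0.01115

z* = 2.576
Margin = z* · SE = 2.576 · 0.01115 = 0.0287

CI: 0.235 ± 0.0287 = (0.206, 0.264)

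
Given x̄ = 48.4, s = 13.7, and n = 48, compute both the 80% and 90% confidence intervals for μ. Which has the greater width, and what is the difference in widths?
90% CI is wider by 1.50

df = 47
80% CI: t* = 1.300, (45.83, 50.97), width = 2 · t* · s/√n = 5.14
90% CI: t* = 1.678, (45.08, 51.72), width = 2 · t* · s/√n = 6.64

The 90% CI is wider by 6.64 - 5.14 = 1.50.
Higher confidence requires a wider interval.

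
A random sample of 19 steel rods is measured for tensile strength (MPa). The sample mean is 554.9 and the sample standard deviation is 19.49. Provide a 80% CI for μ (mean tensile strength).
(548.95, 560.85)

t-interval (σ unknown):
df = n - 1 = 18
t* = 1.330 for 80% confidence

Margin of error = t* · s/√n = 1.330 · 19.49/√19 = 5.95

CI: (548.95, 560.85)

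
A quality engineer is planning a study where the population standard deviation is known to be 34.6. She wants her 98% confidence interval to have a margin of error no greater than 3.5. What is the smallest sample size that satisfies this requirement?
n ≥ 529

For margin E ≤ 3.5:
n ≥ (z* · σ / E)²
n ≥ (2.326 · 34.6 / 3.5)²
n ≥ 528.73

Minimum n = 529 (rounding up)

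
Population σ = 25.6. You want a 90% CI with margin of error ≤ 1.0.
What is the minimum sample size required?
n ≥ 1774

For margin E ≤ 1.0:
n ≥ (z* · σ / E)²
n ≥ (1.645 · 25.6 / 1.0)²
n ≥ 1773.42

Minimum n = 1774 (rounding up)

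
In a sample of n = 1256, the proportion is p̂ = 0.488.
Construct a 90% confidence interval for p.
(0.465, 0.511)

Proportion CI:
SE = √(p̂(1-p̂)/n) = √(0.488 · 0.512 / 1256) = 0.01410

z* = 1.645
Margin = z* · SE = 1.645 · 0.01410 = 0.0232

CI: 0.488 ± 0.0232 = (0.465, 0.511)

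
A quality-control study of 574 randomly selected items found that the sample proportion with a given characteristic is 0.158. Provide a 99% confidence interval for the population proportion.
(0.119, 0.197)

Proportion CI:
SE = √(p̂(1-p̂)/n) = √(0.158 · 0.842 / 574) = 0.01522

z* = 2.576
Margin = z* · SE = 2.576 · 0.01522 = 0.0392

CI: 0.158 ± 0.0392 = (0.119, 0.197)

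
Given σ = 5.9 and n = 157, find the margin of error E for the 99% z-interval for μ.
Margin of error = 1.21

Margin of error = z* · σ/√n
= 2.576 · 5.9/√157
= 2.576 · 5.9/12.5300
= 1.21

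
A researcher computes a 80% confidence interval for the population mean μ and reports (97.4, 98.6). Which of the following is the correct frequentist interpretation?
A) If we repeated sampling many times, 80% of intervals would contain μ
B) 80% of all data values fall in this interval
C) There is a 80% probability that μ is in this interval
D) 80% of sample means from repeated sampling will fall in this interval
A

A) Correct — this is the frequentist long-run coverage interpretation.
B) Wrong — a CI is about the parameter μ, not individual data values.
C) Wrong — μ is fixed; the randomness lives in the interval, not in μ.
D) Wrong — coverage applies to intervals containing μ, not to future x̄ values.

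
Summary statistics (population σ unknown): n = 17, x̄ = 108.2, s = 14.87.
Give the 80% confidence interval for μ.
(103.38, 113.02)

t-interval (σ unknown):
df = n - 1 = 16
t* = 1.337 for 80% confidence

Margin of error = t* · s/√n = 1.337 · 14.87/√17 = 4.82

CI: (103.38, 113.02)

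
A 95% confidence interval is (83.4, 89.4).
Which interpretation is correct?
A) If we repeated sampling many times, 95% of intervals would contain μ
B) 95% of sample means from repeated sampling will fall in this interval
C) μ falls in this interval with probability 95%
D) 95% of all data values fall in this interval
A

A) Correct — this is the frequentist long-run coverage interpretation.
B) Wrong — coverage applies to intervals containing μ, not to future x̄ values.
C) Wrong — μ is fixed; the randomness lives in the interval, not in μ.
D) Wrong — a CI is about the parameter μ, not individual data values.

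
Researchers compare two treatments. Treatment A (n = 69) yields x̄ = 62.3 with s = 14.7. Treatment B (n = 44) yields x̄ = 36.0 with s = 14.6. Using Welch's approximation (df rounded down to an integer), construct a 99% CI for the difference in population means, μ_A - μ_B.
(18.87, 33.73)

Difference: x̄₁ - x̄₂ = 26.30
SE = √(s₁²/n₁ + s₂²/n₂) = √(14.7²/69 + 14.6²/44) = 2.8242
df = 92.20 → 92 (Welch–Satterthwaite, rounded down)
t* = 2.630

CI: 26.30 ± 2.630 · 2.8242 = 26.30 ± 7.43 = (18.87, 33.73)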